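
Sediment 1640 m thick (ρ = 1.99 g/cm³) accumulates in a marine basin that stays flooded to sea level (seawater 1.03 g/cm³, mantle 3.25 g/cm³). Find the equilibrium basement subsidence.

709 m

Submarine loading: the sediment displaces seawater, and the subsidence is in turn flooded, so s (ρ_m − ρ_w) = t (ρ_sed − ρ_w).
s = 1640 m × (1.99 − 1.03) / (3.25 − 1.03) = 709 m.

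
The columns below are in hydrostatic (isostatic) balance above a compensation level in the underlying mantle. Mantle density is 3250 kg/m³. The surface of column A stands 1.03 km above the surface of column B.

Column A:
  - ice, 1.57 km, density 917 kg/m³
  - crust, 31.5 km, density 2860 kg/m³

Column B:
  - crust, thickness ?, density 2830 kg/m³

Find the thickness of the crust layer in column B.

30 km

Take the compensation level at the base of the deeper column (depth z_c below the surface of column A) and equate Σ ρ_i t_i down to z_c; mantle fills any gap and the z_c terms cancel.
Column A: 1.57×917 + 31.5×2860 + (z_c − 33.07)×3250
Column B: 1.03×0 + x×2830 + (z_c − 1.03 − 0 − x)×3250
The z_c×3250 term appears on both sides and cancels. Collect the known terms of each column as K = Σ(ρt)_known − 3250 × (depth of known layers): K_A = 91529.69 − 3250×33.07 = −15947.81; K_B = 0 − 3250×(1.03 + 0) = −3347.5.
Balance: K_A = K_B − x×(3250 − 2830), so x = (K_B − K_A)/(3250 − 2830) = 12600.3/420 = 30 km.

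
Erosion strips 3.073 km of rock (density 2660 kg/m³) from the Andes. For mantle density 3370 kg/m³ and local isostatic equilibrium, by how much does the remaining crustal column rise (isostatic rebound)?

2.43 km

Unloading: uplift u = e ρ_c/ρ_m = 3.073 km × 2660/3370 = 2.43 km.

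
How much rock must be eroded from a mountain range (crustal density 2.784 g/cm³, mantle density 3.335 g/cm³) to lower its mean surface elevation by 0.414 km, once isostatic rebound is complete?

2.51 km

Net drop Δ = e − u = e − e ρ_c/ρ_m = e (ρ_m − ρ_c)/ρ_m.
e = Δ ρ_m/(ρ_m − ρ_c) = 0.414 km × 3.335/0.551 = 2.51 km.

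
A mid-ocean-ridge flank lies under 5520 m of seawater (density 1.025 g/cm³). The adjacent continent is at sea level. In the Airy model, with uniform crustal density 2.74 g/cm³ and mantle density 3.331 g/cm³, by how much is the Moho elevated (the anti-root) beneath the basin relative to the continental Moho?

16000 m

By Archimedes' principle applied to the lithosphere: replacing crust with seawater at the top is compensated by replacing crust with mantle at the base: d (ρ_c − ρ_w) = a (ρ_m − ρ_c).
a = d (ρ_c − ρ_w)/(ρ_m − ρ_c) = 5520 m × 1.715/0.591 = 16000 m.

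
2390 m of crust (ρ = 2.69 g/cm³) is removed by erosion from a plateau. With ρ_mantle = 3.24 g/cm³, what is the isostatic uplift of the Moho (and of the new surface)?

Unloading: uplift u = e ρ_c/ρ_m = 2390 m × 2.69/3.24 = 1980 m.

1980 m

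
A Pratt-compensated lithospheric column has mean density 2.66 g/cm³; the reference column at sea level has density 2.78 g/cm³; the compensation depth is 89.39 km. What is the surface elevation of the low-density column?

ρ_ref D = ρ (D + h) → h = D (ρ_ref − ρ)/ρ.
h = 89.39 km × (2.78 − 2.66)/2.66 = 4.03 km.

4.03 km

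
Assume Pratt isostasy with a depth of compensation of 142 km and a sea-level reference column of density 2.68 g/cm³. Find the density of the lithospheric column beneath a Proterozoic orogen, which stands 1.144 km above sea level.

Pratt balance: ρ_ref D = ρ (D + h).
ρ = ρ_ref D/(D + h) = 2.68 × 142 km/(142 km + 1.144 km) = 2.66 g/cm³.

2.66 g/cm³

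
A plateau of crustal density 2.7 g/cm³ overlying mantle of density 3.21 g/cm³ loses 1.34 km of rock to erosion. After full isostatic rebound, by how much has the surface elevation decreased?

Rebound u = e ρ_c/ρ_m = 1.34 km × 2.7/3.21 = 1.127 km.
Net surface drop = e − u = 1.34 km − 1.127 km = e (ρ_m − ρ_c)/ρ_m = 0.213 km.

0.213 km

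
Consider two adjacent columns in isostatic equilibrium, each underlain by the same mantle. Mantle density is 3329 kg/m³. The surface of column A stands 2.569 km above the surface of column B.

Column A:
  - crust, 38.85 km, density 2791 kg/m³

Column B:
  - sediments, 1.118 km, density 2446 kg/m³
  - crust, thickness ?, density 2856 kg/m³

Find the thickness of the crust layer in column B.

24 km

Take the compensation level at the base of the deeper column (depth z_c below the surface of column A) and equate Σ ρ_i t_i down to z_c; mantle fills any gap and the z_c terms cancel.
Column A: 38.85×2791 + (z_c − 38.85)×3329
Column B: 2.569×0 + 1.118×2446 + x×2856 + (z_c − 2.569 − 1.118 − x)×3329
The z_c×3329 term appears on both sides and cancels. Collect the known terms of each column as K = Σ(ρt)_known − 3329 × (depth of known layers): K_A = 108430.35 − 3329×38.85 = −20901.3; K_B = 2734.628 − 3329×(2.569 + 1.118) = −9539.395.
Balance: K_A = K_B − x×(3329 − 2856), so x = (K_B − K_A)/(3329 − 2856) = 11361.9/473 = 24 km.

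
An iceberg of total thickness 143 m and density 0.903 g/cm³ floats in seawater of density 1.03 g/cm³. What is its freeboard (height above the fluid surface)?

17.6 m

Floating equilibrium: submerged depth d = t ρ_obj/ρ_fluid = 143 m × 0.903/1.03 = 125.4 m.
Freeboard = t − d = 143 m − 125.4 m = 17.6 m.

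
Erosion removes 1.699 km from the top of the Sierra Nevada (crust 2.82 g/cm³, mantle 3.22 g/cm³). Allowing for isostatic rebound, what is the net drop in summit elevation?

Rebound u = e ρ_c/ρ_m = 1.699 km × 2.82/3.22 = 1.488 km.
Net surface drop = e − u = 1.699 km − 1.488 km = e (ρ_m − ρ_c)/ρ_m = 0.211 km.

0.211 km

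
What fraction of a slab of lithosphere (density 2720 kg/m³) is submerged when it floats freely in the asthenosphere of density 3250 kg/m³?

0.837

Submerged fraction = ρ_obj/ρ_fluid = 2720/3250 = 0.837.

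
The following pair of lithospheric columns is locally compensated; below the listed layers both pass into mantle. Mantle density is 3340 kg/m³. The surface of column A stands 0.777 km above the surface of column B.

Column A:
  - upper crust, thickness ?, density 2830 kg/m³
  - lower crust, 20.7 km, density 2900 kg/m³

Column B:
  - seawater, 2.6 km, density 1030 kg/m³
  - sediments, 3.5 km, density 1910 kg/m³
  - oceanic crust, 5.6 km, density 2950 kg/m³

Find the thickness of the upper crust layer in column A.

Take the compensation level at the base of the deeper column (depth z_c below the surface of column A) and equate Σ ρ_i t_i down to z_c; mantle fills any gap and the z_c terms cancel.
Column A: x×2830 + 20.7×2900 + (z_c − 20.7 − x)×3340
Column B: 0.777×0 + 2.6×1030 + 3.5×1910 + 5.6×2950 + (z_c − 0.777 − 11.7)×3340
The z_c×3340 term appears on both sides and cancels. Collect the known terms of each column as K = Σ(ρt)_known − 3340 × (depth of known layers): K_A = 60030 − 3340×20.7 = −9108; K_B = 25883 − 3340×(0.777 + 11.7) = −15790.18.
Balance: K_A − x×(3340 − 2830) = K_B, so x = (K_A − K_B)/(3340 − 2830) = 6682.18/510 = 13.1 km.

13.1 km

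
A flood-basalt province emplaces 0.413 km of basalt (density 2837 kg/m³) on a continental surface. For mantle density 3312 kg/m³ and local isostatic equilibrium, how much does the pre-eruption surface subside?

0.354 km

Subaerial loading: s = t ρ_load / ρ_m.
s = 0.413 km × 2837/3312 = 0.354 km.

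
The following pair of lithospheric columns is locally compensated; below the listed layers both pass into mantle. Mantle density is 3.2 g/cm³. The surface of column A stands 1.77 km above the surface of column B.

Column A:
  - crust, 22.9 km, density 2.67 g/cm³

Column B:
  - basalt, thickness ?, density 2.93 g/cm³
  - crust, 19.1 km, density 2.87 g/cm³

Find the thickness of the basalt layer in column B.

0.63 km

Take the compensation level at the base of the deeper column (depth z_c below the surface of column A) and equate Σ ρ_i t_i down to z_c; mantle fills any gap and the z_c terms cancel.
Column A: 22.9×2.67 + (z_c − 22.9)×3.2
Column B: 1.77×0 + x×2.93 + 19.1×2.87 + (z_c − 1.77 − 19.1 − x)×3.2
The z_c×3.2 term appears on both sides and cancels. Collect the known terms of each column as K = Σ(ρt)_known − 3.2 × (depth of known layers): K_A = 61.143 − 3.2×22.9 = −12.137; K_B = 54.817 − 3.2×(1.77 + 19.1) = −11.967.
Balance: K_A = K_B − x×(3.2 − 2.93), so x = (K_B − K_A)/(3.2 − 2.93) = 0.17/0.27 = 0.63 km.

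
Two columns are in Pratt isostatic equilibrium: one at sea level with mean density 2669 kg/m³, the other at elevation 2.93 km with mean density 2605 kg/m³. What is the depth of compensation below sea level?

119 km

ρ_ref D = ρ (D + h) → D (ρ_ref − ρ) = ρ h.
D = ρ h/(ρ_ref − ρ) = 2605 × 2.93 km/(2669 − 2605) = 119 km.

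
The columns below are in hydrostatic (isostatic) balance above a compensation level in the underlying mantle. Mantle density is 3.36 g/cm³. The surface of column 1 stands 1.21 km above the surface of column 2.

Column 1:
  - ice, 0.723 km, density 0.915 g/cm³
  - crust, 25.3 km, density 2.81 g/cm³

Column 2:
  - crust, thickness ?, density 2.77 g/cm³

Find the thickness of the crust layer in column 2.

19.7 km

Take the compensation level at the base of the deeper column (depth z_c below the surface of column 1) and equate Σ ρ_i t_i down to z_c; mantle fills any gap and the z_c terms cancel.
Column 1: 0.723×0.915 + 25.3×2.81 + (z_c − 26.023)×3.36
Column 2: 1.21×0 + x×2.77 + (z_c − 1.21 − 0 − x)×3.36
The z_c×3.36 term appears on both sides and cancels. Collect the known terms of each column as K = Σ(ρt)_known − 3.36 × (depth of known layers): K_1 = 71.754545 − 3.36×26.023 = −15.682735; K_2 = 0 − 3.36×(1.21 + 0) = −4.0656.
Balance: K_1 = K_2 − x×(3.36 − 2.77), so x = (K_2 − K_1)/(3.36 − 2.77) = 11.6171/0.59 = 19.7 km.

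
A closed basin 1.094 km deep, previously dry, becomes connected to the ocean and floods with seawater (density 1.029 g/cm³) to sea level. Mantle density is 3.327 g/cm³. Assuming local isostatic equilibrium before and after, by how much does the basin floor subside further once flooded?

0.49 km

After flooding the water column is d + s deep. Its weight must equal the weight of mantle displaced by the extra subsidence s: (d + s) ρ_w = s ρ_m.
s = d ρ_w / (ρ_m − ρ_w) = 1.094 km × 1.029/(3.327 − 1.029) = 0.49 km.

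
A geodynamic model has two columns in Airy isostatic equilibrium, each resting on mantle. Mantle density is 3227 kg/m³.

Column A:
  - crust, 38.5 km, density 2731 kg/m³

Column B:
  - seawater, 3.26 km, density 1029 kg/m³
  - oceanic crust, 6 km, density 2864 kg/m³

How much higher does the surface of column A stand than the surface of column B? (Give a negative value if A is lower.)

For any compensation level in the mantle, the mantle terms cancel and isostasy reduces to e = (Σt_A − Σt_B) − (Σ(ρt)_A − Σ(ρt)_B) / ρ_m.
Σt_A = 38.5 km; Σt_B = 9.26 km; Σ(ρt)_A = 105143.5; Σ(ρt)_B = 20538.54 (in km·kg/m³).
e = (38.5 − 9.26) − (105143.5 − 20538.54) / 3227 = 3.02 km.

3.02 km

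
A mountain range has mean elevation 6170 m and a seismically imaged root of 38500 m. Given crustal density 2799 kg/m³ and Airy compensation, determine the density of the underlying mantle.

Airy balance: ρ_c h = (ρ_m − ρ_c) r → ρ_m = ρ_c (1 + h/r).
ρ_m = 2799 × (1 + 6170 m/38500 m) = 3250 kg/m³.

3250 kg/m³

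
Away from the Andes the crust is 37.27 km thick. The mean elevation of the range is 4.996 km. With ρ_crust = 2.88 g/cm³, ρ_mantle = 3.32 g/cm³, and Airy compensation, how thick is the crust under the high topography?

75 km

Root depth r = h ρ_c / (ρ_m − ρ_c) = 4.996 km × 2.88 / 0.44 = 32.7 km.
Total thickness = T + h + r = 37.27 km + 4.996 km + 32.7 km = 75 km.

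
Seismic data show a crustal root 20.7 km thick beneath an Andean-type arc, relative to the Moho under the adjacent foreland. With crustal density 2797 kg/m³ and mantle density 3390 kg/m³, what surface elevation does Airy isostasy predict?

Isostatic balance requires: ρ_c h = (ρ_m − ρ_c) r.
h = r (ρ_m − ρ_c) / ρ_c = 20.7 km × (3390 − 2797) / 2797 = 4.39 km.

4.39 km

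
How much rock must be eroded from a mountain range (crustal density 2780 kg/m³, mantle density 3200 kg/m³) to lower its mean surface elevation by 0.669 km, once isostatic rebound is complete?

Net drop Δ = e − u = e − e ρ_c/ρ_m = e (ρ_m − ρ_c)/ρ_m.
e = Δ ρ_m/(ρ_m − ρ_c) = 0.669 km × 3200/420 = 5.1 km.

5.1 km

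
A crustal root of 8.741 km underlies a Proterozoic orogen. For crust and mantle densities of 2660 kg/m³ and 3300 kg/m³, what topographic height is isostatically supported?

In Airy isostatic equilibrium: ρ_c h = (ρ_m − ρ_c) r.
h = r (ρ_m − ρ_c) / ρ_c = 8.741 km × (3300 − 2660) / 2660 = 2.1 km.

2.1 km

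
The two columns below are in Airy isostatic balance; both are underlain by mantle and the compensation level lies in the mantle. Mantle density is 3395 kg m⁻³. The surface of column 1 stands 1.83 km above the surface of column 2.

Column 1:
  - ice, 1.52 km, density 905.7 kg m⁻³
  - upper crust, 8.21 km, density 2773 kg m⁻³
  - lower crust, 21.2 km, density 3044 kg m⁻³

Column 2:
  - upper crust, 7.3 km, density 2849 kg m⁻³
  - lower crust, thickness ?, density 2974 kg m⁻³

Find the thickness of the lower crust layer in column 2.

14.6 km

Take the compensation level at the base of the deeper column (depth z_c below the surface of column 1) and equate Σ ρ_i t_i down to z_c; mantle fills any gap and the z_c terms cancel.
Column 1: 1.52×905.7 + 8.21×2773 + 21.2×3044 + (z_c − 30.93)×3395
Column 2: 1.83×0 + 7.3×2849 + x×2974 + (z_c − 1.83 − 7.3 − x)×3395
The z_c×3395 term appears on both sides and cancels. Collect the known terms of each column as K = Σ(ρt)_known − 3395 × (depth of known layers): K_1 = 88675.794 − 3395×30.93 = −16331.556; K_2 = 20797.7 − 3395×(1.83 + 7.3) = −10198.65.
Balance: K_1 = K_2 − x×(3395 − 2974), so x = (K_2 − K_1)/(3395 − 2974) = 6132.91/421 = 14.6 km.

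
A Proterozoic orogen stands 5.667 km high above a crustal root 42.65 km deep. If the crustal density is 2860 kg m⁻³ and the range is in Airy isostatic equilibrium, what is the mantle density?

Airy balance: ρ_c h = (ρ_m − ρ_c) r → ρ_m = ρ_c (1 + h/r).
ρ_m = 2860 × (1 + 5.667 km/42.65 km) = 3240 kg m⁻³.

3240 kg m⁻³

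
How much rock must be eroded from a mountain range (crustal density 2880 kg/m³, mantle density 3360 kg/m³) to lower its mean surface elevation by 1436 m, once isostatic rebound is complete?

Net drop Δ = e − u = e − e ρ_c/ρ_m = e (ρ_m − ρ_c)/ρ_m.
e = Δ ρ_m/(ρ_m − ρ_c) = 1436 m × 3360/480 = 10100 m.

10100 m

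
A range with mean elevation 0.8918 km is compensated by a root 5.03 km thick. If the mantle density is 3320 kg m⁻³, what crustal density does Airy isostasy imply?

2820 kg m⁻³

ρ_c h = (ρ_m − ρ_c) r → ρ_c (h + r) = ρ_m r → ρ_c = ρ_m r / (h + r).
ρ_c = 3320 × 5.03 km / (0.8918 km + 5.03 km) = 2820 kg m⁻³.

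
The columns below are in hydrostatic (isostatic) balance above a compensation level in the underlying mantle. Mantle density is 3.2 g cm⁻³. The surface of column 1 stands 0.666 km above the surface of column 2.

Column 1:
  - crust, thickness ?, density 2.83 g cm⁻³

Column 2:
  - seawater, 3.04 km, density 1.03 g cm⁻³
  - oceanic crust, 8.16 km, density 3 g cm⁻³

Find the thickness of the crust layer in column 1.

28 km

Take the compensation level at the base of the deeper column (depth z_c below the surface of column 1) and equate Σ ρ_i t_i down to z_c; mantle fills any gap and the z_c terms cancel.
Column 1: x×2.83 + (z_c − 0 − x)×3.2
Column 2: 0.666×0 + 3.04×1.03 + 8.16×3 + (z_c − 0.666 − 11.2)×3.2
The z_c×3.2 term appears on both sides and cancels. Collect the known terms of each column as K = Σ(ρt)_known − 3.2 × (depth of known layers): K_1 = 0 − 3.2×0 = 0; K_2 = 27.6112 − 3.2×(0.666 + 11.2) = −10.36.
Balance: K_1 − x×(3.2 − 2.83) = K_2, so x = (K_1 − K_2)/(3.2 − 2.83) = 10.36/0.37 = 28 km.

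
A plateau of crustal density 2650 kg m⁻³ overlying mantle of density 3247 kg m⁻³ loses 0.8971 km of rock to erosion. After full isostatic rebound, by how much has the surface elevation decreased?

Rebound u = e ρ_c/ρ_m = 0.8971 km × 2650/3247 = 0.7322 km.
Net surface drop = e − u = 0.8971 km − 0.7322 km = e (ρ_m − ρ_c)/ρ_m = 0.165 km.

0.165 km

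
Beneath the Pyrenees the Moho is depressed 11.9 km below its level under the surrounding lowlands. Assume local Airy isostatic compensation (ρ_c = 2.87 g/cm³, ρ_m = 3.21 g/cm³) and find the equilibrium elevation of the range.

In Airy isostatic equilibrium: ρ_c h = (ρ_m − ρ_c) r.
h = r (ρ_m − ρ_c) / ρ_c = 11.9 km × (3.21 − 2.87) / 2.87 = 1.41 km.

1.41 km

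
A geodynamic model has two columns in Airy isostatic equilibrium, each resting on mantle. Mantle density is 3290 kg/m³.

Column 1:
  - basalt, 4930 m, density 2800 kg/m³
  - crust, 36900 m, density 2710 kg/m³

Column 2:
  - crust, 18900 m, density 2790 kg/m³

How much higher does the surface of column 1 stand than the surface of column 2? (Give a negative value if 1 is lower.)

For any compensation level in the mantle, the mantle terms cancel and isostasy reduces to e = (Σt_1 − Σt_2) − (Σ(ρt)_1 − Σ(ρt)_2) / ρ_m.
Σt_1 = 41830 m; Σt_2 = 18900 m; Σ(ρt)_1 = 113803000; Σ(ρt)_2 = 52731000 (in m·kg/m³).
e = (41830 − 18900) − (113803000 − 52731000) / 3290 = 4370 m.

4370 m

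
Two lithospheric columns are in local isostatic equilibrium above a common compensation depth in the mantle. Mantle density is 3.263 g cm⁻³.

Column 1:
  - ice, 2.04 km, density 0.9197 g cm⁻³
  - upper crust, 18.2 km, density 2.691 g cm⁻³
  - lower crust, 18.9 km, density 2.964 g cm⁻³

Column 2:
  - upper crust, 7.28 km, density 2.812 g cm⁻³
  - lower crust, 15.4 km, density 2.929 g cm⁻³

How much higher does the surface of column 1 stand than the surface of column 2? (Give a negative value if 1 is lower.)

3.8 km

For any compensation level in the mantle, the mantle terms cancel and isostasy reduces to e = (Σt_1 − Σt_2) − (Σ(ρt)_1 − Σ(ρt)_2) / ρ_m.
Σt_1 = 39.14 km; Σt_2 = 22.68 km; Σ(ρt)_1 = 106.871988; Σ(ρt)_2 = 65.57796 (in km·g cm⁻³).
e = (39.14 − 22.68) − (106.871988 − 65.57796) / 3.263 = 3.8 km.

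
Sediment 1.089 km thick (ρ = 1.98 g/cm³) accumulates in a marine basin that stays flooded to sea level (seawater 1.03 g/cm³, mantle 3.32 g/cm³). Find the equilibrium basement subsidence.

Submarine loading: the sediment displaces seawater, and the subsidence is in turn flooded, so s (ρ_m − ρ_w) = t (ρ_sed − ρ_w).
s = 1.089 km × (1.98 − 1.03) / (3.32 − 1.03) = 0.452 km.

0.452 km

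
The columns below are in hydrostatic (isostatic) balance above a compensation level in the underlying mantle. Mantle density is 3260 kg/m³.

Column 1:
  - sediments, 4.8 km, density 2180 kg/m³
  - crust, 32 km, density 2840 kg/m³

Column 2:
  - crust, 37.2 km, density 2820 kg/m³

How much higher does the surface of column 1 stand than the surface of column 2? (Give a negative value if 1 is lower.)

For any compensation level in the mantle, the mantle terms cancel and isostasy reduces to e = (Σt_1 − Σt_2) − (Σ(ρt)_1 − Σ(ρt)_2) / ρ_m.
Σt_1 = 36.8 km; Σt_2 = 37.2 km; Σ(ρt)_1 = 101344; Σ(ρt)_2 = 104904 (in km·kg/m³).
e = (36.8 − 37.2) − (101344 − 104904) / 3260 = 0.692 km.

0.692 km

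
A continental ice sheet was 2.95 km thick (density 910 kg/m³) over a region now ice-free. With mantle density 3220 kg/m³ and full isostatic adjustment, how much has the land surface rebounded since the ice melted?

Removing the load lets mantle flow back in; uplift u satisfies ρ_ice t = ρ_m u.
u = t ρ_ice/ρ_m = 2.95 km × 910/3220 = 0.834 km.

0.834 km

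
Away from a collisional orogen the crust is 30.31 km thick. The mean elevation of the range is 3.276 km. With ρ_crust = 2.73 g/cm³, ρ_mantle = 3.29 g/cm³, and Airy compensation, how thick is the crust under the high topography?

Root depth r = h ρ_c / (ρ_m − ρ_c) = 3.276 km × 2.73 / 0.56 = 15.97 km.
Total thickness = T + h + r = 30.31 km + 3.276 km + 15.97 km = 49.6 km.

49.6 km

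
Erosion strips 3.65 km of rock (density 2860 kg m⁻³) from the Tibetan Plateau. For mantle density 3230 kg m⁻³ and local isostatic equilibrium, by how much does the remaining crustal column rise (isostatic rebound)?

3.23 km

Unloading: uplift u = e ρ_c/ρ_m = 3.65 km × 2860/3230 = 3.23 km.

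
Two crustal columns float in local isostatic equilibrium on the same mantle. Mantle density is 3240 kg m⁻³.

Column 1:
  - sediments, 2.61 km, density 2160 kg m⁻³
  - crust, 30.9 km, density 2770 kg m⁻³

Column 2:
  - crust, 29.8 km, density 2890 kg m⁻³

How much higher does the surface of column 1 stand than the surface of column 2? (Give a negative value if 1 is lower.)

2.13 km

For any compensation level in the mantle, the mantle terms cancel and isostasy reduces to e = (Σt_1 − Σt_2) − (Σ(ρt)_1 − Σ(ρt)_2) / ρ_m.
Σt_1 = 33.51 km; Σt_2 = 29.8 km; Σ(ρt)_1 = 91230.6; Σ(ρt)_2 = 86122 (in km·kg m⁻³).
e = (33.51 − 29.8) − (91230.6 − 86122) / 3240 = 2.13 km.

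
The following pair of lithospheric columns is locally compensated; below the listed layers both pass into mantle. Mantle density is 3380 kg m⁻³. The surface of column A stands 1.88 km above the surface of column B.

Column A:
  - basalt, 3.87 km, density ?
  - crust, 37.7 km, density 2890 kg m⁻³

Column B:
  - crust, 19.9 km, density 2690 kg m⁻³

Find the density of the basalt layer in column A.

2960 kg m⁻³

Take the compensation level at the base of the deeper column (depth z_c below the surface of column A) and equate Σ ρ_i t_i down to z_c; mantle fills any gap and the z_c terms cancel.
Column A: 3.87×ρ + 37.7×2890 + (z_c − 41.57)×3380
Column B: 1.88×0 + 19.9×2690 + (z_c − 1.88 − 19.9)×3380
The z_c×3380 term appears on both sides and cancels. Collect the known terms of each column as K = Σ(ρt)_known − 3380 × (depth of known layers): K_A = 108953 − 3380×41.57 = −31553.6; K_B = 53531 − 3380×(1.88 + 19.9) = −20085.4.
Balance: K_A + 3.87×ρ = K_B, so ρ = (K_B − K_A)/3.87 = 11468.2/3.87 = 2960 kg m⁻³.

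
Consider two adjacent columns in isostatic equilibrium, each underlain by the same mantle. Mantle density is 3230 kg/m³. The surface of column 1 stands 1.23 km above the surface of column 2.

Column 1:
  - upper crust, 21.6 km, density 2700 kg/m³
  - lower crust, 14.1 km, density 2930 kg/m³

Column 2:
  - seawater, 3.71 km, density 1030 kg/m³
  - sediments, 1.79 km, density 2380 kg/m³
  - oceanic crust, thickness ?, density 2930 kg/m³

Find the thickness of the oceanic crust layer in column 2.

6.74 km

Take the compensation level at the base of the deeper column (depth z_c below the surface of column 1) and equate Σ ρ_i t_i down to z_c; mantle fills any gap and the z_c terms cancel.
Column 1: 21.6×2700 + 14.1×2930 + (z_c − 35.7)×3230
Column 2: 1.23×0 + 3.71×1030 + 1.79×2380 + x×2930 + (z_c − 1.23 − 5.5 − x)×3230
The z_c×3230 term appears on both sides and cancels. Collect the known terms of each column as K = Σ(ρt)_known − 3230 × (depth of known layers): K_1 = 99633 − 3230×35.7 = −15678; K_2 = 8081.5 − 3230×(1.23 + 5.5) = −13656.4.
Balance: K_1 = K_2 − x×(3230 − 2930), so x = (K_2 − K_1)/(3230 − 2930) = 2021.6/300 = 6.74 km.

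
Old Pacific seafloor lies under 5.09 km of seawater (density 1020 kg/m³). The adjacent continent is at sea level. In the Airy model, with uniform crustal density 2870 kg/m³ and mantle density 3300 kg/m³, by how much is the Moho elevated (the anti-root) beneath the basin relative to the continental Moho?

21.9 km

Isostatic balance requires: replacing crust with seawater at the top is compensated by replacing crust with mantle at the base: d (ρ_c − ρ_w) = a (ρ_m − ρ_c).
a = d (ρ_c − ρ_w)/(ρ_m − ρ_c) = 5.09 km × 1850/430 = 21.9 km.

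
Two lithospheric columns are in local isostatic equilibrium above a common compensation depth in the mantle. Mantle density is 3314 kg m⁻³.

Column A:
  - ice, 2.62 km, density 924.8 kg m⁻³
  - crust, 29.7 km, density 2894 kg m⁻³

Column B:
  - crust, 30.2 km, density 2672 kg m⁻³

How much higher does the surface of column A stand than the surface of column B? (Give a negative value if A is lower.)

−0.198 km

For any compensation level in the mantle, the mantle terms cancel and isostasy reduces to e = (Σt_A − Σt_B) − (Σ(ρt)_A − Σ(ρt)_B) / ρ_m.
Σt_A = 32.32 km; Σt_B = 30.2 km; Σ(ρt)_A = 88374.776; Σ(ρt)_B = 80694.4 (in km·kg m⁻³).
e = (32.32 − 30.2) − (88374.776 − 80694.4) / 3314 = −0.198 km.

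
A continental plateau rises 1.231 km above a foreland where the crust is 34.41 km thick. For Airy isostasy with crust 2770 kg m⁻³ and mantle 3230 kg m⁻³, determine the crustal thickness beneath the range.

Root depth r = h ρ_c / (ρ_m − ρ_c) = 1.231 km × 2770 / 460 = 7.413 km.
Total thickness = T + h + r = 34.41 km + 1.231 km + 7.413 km = 43.1 km.

43.1 km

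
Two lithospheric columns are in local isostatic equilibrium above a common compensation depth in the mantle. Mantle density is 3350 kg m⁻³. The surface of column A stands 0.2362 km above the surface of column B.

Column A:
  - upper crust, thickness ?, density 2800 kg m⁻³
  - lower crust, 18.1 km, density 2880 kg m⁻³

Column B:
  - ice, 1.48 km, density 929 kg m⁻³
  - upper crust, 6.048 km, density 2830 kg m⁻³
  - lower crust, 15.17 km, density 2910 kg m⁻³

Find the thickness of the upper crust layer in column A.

10.3 km

Take the compensation level at the base of the deeper column (depth z_c below the surface of column A) and equate Σ ρ_i t_i down to z_c; mantle fills any gap and the z_c terms cancel.
Column A: x×2800 + 18.1×2880 + (z_c − 18.1 − x)×3350
Column B: 0.2362×0 + 1.48×929 + 6.048×2830 + 15.17×2910 + (z_c − 0.2362 − 22.698)×3350
The z_c×3350 term appears on both sides and cancels. Collect the known terms of each column as K = Σ(ρt)_known − 3350 × (depth of known layers): K_A = 52128 − 3350×18.1 = −8507; K_B = 62635.46 − 3350×(0.2362 + 22.698) = −14194.11.
Balance: K_A − x×(3350 − 2800) = K_B, so x = (K_A − K_B)/(3350 − 2800) = 5687.11/550 = 10.3 km.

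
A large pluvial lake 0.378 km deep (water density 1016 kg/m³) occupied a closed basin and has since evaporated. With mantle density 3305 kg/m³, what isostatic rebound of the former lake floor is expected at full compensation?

0.116 km

u = d ρ_w/ρ_m = 0.378 km × 1016/3305 = 0.116 km.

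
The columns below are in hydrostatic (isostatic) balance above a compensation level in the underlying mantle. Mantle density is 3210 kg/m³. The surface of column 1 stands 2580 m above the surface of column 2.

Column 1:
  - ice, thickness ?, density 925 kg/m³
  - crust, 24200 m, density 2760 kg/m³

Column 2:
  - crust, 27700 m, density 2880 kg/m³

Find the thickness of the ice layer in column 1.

Take the compensation level at the base of the deeper column (depth z_c below the surface of column 1) and equate Σ ρ_i t_i down to z_c; mantle fills any gap and the z_c terms cancel.
Column 1: x×925 + 24200×2760 + (z_c − 24200 − x)×3210
Column 2: 2580×0 + 27700×2880 + (z_c − 2580 − 27700)×3210
The z_c×3210 term appears on both sides and cancels. Collect the known terms of each column as K = Σ(ρt)_known − 3210 × (depth of known layers): K_1 = 66792000 − 3210×24200 = −10890000; K_2 = 79776000 − 3210×(2580 + 27700) = −17422800.
Balance: K_1 − x×(3210 − 925) = K_2, so x = (K_1 − K_2)/(3210 − 925) = 6532800/2285 = 2860 m.

2860 m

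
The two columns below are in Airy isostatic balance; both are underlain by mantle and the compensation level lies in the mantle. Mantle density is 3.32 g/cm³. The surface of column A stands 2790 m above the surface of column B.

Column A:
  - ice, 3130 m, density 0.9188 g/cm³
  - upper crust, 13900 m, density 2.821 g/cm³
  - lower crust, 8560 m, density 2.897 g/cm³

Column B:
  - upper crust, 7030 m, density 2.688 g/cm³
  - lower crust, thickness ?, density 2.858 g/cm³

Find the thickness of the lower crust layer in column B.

Take the compensation level at the base of the deeper column (depth z_c below the surface of column A) and equate Σ ρ_i t_i down to z_c; mantle fills any gap and the z_c terms cancel.
Column A: 3130×0.9188 + 13900×2.821 + 8560×2.897 + (z_c − 25590)×3.32
Column B: 2790×0 + 7030×2.688 + x×2.858 + (z_c − 2790 − 7030 − x)×3.32
The z_c×3.32 term appears on both sides and cancels. Collect the known terms of each column as K = Σ(ρt)_known − 3.32 × (depth of known layers): K_A = 66886.064 − 3.32×25590 = −18072.736; K_B = 18896.64 − 3.32×(2790 + 7030) = −13705.76.
Balance: K_A = K_B − x×(3.32 − 2.858), so x = (K_B − K_A)/(3.32 − 2.858) = 4366.98/0.462 = 9450 m.

9450 m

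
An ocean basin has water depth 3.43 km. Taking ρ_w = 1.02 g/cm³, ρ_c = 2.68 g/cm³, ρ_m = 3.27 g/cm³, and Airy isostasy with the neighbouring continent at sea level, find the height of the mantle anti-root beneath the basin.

For local isostatic compensation: replacing crust with seawater at the top is compensated by replacing crust with mantle at the base: d (ρ_c − ρ_w) = a (ρ_m − ρ_c).
a = d (ρ_c − ρ_w)/(ρ_m − ρ_c) = 3.43 km × 1.66/0.59 = 9.65 km.

9.65 km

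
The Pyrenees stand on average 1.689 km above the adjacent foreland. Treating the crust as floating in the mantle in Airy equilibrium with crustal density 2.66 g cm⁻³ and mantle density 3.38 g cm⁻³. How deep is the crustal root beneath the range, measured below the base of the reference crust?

6.24 km

Balancing pressure at the compensation depth: the weight of the topography is balanced by the buoyancy of the root, ρ_c h = (ρ_m − ρ_c) r.
r = h · ρ_c / (ρ_m − ρ_c) = 1.689 km × 2.66 / (3.38 − 2.66) = 6.24 km.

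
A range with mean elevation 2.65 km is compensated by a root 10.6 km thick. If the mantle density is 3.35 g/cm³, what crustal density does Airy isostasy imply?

ρ_c h = (ρ_m − ρ_c) r → ρ_c (h + r) = ρ_m r → ρ_c = ρ_m r / (h + r).
ρ_c = 3.35 × 10.6 km / (2.65 km + 10.6 km) = 2.68 g/cm³.

2.68 g/cm³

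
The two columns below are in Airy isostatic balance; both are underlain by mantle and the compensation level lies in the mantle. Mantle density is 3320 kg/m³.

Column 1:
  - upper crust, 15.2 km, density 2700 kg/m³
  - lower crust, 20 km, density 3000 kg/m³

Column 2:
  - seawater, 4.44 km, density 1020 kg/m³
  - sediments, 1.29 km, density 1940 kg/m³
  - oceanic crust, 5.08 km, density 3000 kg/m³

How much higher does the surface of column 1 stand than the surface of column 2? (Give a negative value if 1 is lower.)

For any compensation level in the mantle, the mantle terms cancel and isostasy reduces to e = (Σt_1 − Σt_2) − (Σ(ρt)_1 − Σ(ρt)_2) / ρ_m.
Σt_1 = 35.2 km; Σt_2 = 10.81 km; Σ(ρt)_1 = 101040; Σ(ρt)_2 = 22271.4 (in km·kg/m³).
e = (35.2 − 10.81) − (101040 − 22271.4) / 3320 = 0.665 km.

0.665 km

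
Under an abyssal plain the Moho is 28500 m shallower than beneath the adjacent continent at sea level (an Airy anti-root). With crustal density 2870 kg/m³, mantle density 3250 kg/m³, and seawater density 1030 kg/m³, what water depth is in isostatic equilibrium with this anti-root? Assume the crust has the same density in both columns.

Replacing a thickness d of crust by seawater at the top must be balanced by replacing crust with mantle at the base: d (ρ_c − ρ_w) = a (ρ_m − ρ_c).
d = a (ρ_m − ρ_c)/(ρ_c − ρ_w) = 28500 m × 380/1840 = 5890 m.

5890 m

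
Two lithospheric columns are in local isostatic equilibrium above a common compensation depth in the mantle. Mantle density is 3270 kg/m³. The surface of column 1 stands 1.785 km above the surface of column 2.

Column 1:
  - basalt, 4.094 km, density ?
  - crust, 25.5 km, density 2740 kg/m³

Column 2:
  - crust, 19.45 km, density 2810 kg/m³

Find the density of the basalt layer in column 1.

Take the compensation level at the base of the deeper column (depth z_c below the surface of column 1) and equate Σ ρ_i t_i down to z_c; mantle fills any gap and the z_c terms cancel.
Column 1: 4.094×ρ + 25.5×2740 + (z_c − 29.594)×3270
Column 2: 1.785×0 + 19.45×2810 + (z_c − 1.785 − 19.45)×3270
The z_c×3270 term appears on both sides and cancels. Collect the known terms of each column as K = Σ(ρt)_known − 3270 × (depth of known layers): K_1 = 69870 − 3270×29.594 = −26902.38; K_2 = 54654.5 − 3270×(1.785 + 19.45) = −14783.95.
Balance: K_1 + 4.094×ρ = K_2, so ρ = (K_2 − K_1)/4.094 = 12118.4/4.094 = 2960 kg/m³.

2960 kg/m³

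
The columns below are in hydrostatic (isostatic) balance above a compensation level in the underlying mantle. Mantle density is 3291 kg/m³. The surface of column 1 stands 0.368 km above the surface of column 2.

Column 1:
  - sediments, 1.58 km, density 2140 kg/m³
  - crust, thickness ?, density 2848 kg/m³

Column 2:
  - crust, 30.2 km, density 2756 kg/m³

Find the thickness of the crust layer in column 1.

35.1 km

Take the compensation level at the base of the deeper column (depth z_c below the surface of column 1) and equate Σ ρ_i t_i down to z_c; mantle fills any gap and the z_c terms cancel.
Column 1: 1.58×2140 + x×2848 + (z_c − 1.58 − x)×3291
Column 2: 0.368×0 + 30.2×2756 + (z_c − 0.368 − 30.2)×3291
The z_c×3291 term appears on both sides and cancels. Collect the known terms of each column as K = Σ(ρt)_known − 3291 × (depth of known layers): K_1 = 3381.2 − 3291×1.58 = −1818.58; K_2 = 83231.2 − 3291×(0.368 + 30.2) = −17368.088.
Balance: K_1 − x×(3291 − 2848) = K_2, so x = (K_1 − K_2)/(3291 − 2848) = 15549.5/443 = 35.1 km.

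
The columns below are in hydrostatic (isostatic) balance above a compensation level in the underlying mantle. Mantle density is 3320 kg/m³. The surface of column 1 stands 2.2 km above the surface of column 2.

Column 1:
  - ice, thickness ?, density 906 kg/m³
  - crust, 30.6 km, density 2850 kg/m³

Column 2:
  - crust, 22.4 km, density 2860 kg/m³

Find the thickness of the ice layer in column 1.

1.34 km

Take the compensation level at the base of the deeper column (depth z_c below the surface of column 1) and equate Σ ρ_i t_i down to z_c; mantle fills any gap and the z_c terms cancel.
Column 1: x×906 + 30.6×2850 + (z_c − 30.6 − x)×3320
Column 2: 2.2×0 + 22.4×2860 + (z_c − 2.2 − 22.4)×3320
The z_c×3320 term appears on both sides and cancels. Collect the known terms of each column as K = Σ(ρt)_known − 3320 × (depth of known layers): K_1 = 87210 − 3320×30.6 = −14382; K_2 = 64064 − 3320×(2.2 + 22.4) = −17608.
Balance: K_1 − x×(3320 − 906) = K_2, so x = (K_1 − K_2)/(3320 − 906) = 3226/2414 = 1.34 km.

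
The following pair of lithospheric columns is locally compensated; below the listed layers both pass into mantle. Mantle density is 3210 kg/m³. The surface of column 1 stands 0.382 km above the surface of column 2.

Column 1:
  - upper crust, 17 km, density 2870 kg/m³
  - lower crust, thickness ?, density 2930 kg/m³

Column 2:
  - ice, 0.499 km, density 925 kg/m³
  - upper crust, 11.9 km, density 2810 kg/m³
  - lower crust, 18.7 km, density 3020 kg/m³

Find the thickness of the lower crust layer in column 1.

17.5 km

Take the compensation level at the base of the deeper column (depth z_c below the surface of column 1) and equate Σ ρ_i t_i down to z_c; mantle fills any gap and the z_c terms cancel.
Column 1: 17×2870 + x×2930 + (z_c − 17 − x)×3210
Column 2: 0.382×0 + 0.499×925 + 11.9×2810 + 18.7×3020 + (z_c − 0.382 − 31.099)×3210
The z_c×3210 term appears on both sides and cancels. Collect the known terms of each column as K = Σ(ρt)_known − 3210 × (depth of known layers): K_1 = 48790 − 3210×17 = −5780; K_2 = 90374.575 − 3210×(0.382 + 31.099) = −10679.435.
Balance: K_1 − x×(3210 − 2930) = K_2, so x = (K_1 − K_2)/(3210 − 2930) = 4899.44/280 = 17.5 km.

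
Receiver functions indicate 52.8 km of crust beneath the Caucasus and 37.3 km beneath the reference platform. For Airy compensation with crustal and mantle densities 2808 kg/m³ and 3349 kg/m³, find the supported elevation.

2.5 km

Excess crust Δ = 52.8 km − 37.3 km = 15.5 km, split between elevation h and root r with h + r = Δ.
Airy balance ρ_c h = (ρ_m − ρ_c) r gives r = h ρ_c/(ρ_m − ρ_c), so h (1 + ρ_c/(ρ_m − ρ_c)) = Δ, i.e. h = Δ (ρ_m − ρ_c)/ρ_m.
h = 15.5 km × 541/3349 = 2.5 km.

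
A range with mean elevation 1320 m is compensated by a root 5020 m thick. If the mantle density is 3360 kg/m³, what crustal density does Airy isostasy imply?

2660 kg/m³

ρ_c h = (ρ_m − ρ_c) r → ρ_c (h + r) = ρ_m r → ρ_c = ρ_m r / (h + r).
ρ_c = 3360 × 5020 m / (1320 m + 5020 m) = 2660 kg/m³.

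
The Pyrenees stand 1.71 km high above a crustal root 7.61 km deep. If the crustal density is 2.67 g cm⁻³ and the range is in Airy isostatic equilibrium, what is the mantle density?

Airy balance: ρ_c h = (ρ_m − ρ_c) r → ρ_m = ρ_c (1 + h/r).
ρ_m = 2.67 × (1 + 1.71 km/7.61 km) = 3.27 g cm⁻³.

3.27 g cm⁻³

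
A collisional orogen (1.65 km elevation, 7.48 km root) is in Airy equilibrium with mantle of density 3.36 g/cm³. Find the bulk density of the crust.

2.75 g/cm³

ρ_c h = (ρ_m − ρ_c) r → ρ_c (h + r) = ρ_m r → ρ_c = ρ_m r / (h + r).
ρ_c = 3.36 × 7.48 km / (1.65 km + 7.48 km) = 2.75 g/cm³.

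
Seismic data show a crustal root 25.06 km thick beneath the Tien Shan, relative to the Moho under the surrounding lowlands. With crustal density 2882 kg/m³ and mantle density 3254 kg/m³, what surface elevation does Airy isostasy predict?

3.23 km

Balancing pressure at the compensation depth: ρ_c h = (ρ_m − ρ_c) r.
h = r (ρ_m − ρ_c) / ρ_c = 25.06 km × (3254 − 2882) / 2882 = 3.23 km.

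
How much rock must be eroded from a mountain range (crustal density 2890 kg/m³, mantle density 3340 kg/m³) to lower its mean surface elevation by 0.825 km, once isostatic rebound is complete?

6.12 km

Net drop Δ = e − u = e − e ρ_c/ρ_m = e (ρ_m − ρ_c)/ρ_m.
e = Δ ρ_m/(ρ_m − ρ_c) = 0.825 km × 3340/450 = 6.12 km.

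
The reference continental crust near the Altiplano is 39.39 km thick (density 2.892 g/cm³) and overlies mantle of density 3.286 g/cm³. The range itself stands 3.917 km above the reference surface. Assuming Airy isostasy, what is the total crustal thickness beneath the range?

72.1 km

Root depth r = h ρ_c / (ρ_m − ρ_c) = 3.917 km × 2.892 / 0.394 = 28.75 km.
Total thickness = T + h + r = 39.39 km + 3.917 km + 28.75 km = 72.1 km.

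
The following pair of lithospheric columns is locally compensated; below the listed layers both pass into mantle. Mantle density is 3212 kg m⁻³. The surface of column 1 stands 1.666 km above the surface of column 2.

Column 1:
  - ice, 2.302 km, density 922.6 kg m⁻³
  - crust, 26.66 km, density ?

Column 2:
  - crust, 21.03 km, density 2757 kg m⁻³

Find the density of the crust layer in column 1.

2850 kg m⁻³

Take the compensation level at the base of the deeper column (depth z_c below the surface of column 1) and equate Σ ρ_i t_i down to z_c; mantle fills any gap and the z_c terms cancel.
Column 1: 2.302×922.6 + 26.66×ρ + (z_c − 28.962)×3212
Column 2: 1.666×0 + 21.03×2757 + (z_c − 1.666 − 21.03)×3212
The z_c×3212 term appears on both sides and cancels. Collect the known terms of each column as K = Σ(ρt)_known − 3212 × (depth of known layers): K_1 = 2123.8252 − 3212×28.962 = −90902.1188; K_2 = 57979.71 − 3212×(1.666 + 21.03) = −14919.842.
Balance: K_1 + 26.66×ρ = K_2, so ρ = (K_2 − K_1)/26.66 = 75982.3/26.66 = 2850 kg m⁻³.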